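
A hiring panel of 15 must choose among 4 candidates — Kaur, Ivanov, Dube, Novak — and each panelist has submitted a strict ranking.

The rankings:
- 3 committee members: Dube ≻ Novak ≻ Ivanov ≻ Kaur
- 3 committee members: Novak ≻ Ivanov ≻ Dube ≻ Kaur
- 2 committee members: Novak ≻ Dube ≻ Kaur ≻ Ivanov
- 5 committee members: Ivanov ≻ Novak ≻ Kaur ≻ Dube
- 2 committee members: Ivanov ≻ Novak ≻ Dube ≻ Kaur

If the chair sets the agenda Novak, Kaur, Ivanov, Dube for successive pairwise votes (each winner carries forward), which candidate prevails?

Round 1: Novak vs Kaur — 15–0, Novak advances.
Round 2: Novak vs Ivanov — 8–7, Novak advances.
Round 3: Novak vs Dube — 12–3, Novak advances.
The agenda winner is Novak.

Novak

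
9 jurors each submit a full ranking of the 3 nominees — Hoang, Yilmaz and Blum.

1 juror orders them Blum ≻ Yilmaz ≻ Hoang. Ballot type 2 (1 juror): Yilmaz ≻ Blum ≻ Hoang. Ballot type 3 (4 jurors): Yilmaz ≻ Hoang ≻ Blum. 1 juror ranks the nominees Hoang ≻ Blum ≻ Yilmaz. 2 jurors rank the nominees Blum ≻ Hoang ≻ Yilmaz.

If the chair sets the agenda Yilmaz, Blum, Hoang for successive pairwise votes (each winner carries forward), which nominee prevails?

Yilmaz

Round 1: Yilmaz vs Blum — 5–4, Yilmaz advances.
Round 2: Yilmaz vs Hoang — 6–3, Yilmaz advances.
The agenda winner is Yilmaz.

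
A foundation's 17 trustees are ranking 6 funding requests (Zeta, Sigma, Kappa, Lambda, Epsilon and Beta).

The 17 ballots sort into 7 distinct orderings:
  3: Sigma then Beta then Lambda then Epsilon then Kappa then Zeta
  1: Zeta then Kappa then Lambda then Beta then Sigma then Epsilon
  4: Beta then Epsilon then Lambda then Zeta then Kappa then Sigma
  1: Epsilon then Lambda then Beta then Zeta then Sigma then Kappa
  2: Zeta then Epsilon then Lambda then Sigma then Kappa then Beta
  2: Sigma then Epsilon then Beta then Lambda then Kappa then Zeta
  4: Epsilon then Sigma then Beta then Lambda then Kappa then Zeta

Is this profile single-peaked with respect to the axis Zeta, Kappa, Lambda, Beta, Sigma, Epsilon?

Axis positions: Zeta=1, Kappa=2, Lambda=3, Beta=4, Sigma=5, Epsilon=6.
Cluster 1 (peak Sigma at position 5): ranking walks positions 5-4-3-6-2-1, expanding outward from the peak — single-peaked.
Cluster 2 (peak Zeta at position 1): ranking walks positions 1-2-3-4-5-6, expanding outward from the peak — single-peaked.
Cluster 3: ranking walks positions 4-6-3-1-2-5; Epsilon is ranked above Sigma even though Sigma lies between Epsilon and the peak Beta on the axis — preferences dip and rise again. Not single-peaked.
Cluster 4: ranking walks positions 6-3-4-1-5-2; Lambda is ranked above Sigma even though Sigma lies between Lambda and the peak Epsilon on the axis — preferences dip and rise again. Not single-peaked.
Cluster 5: ranking walks positions 1-6-3-5-2-4; Epsilon is ranked above Kappa even though Kappa lies between Epsilon and the peak Zeta on the axis — preferences dip and rise again. Not single-peaked.
Cluster 6 (peak Sigma at position 5): ranking walks positions 5-6-4-3-2-1, expanding outward from the peak — single-peaked.
Cluster 7 (peak Epsilon at position 6): ranking walks positions 6-5-4-3-2-1, expanding outward from the peak — single-peaked.
Cluster 3 violates single-peakedness, so the profile is not single-peaked on this axis.

no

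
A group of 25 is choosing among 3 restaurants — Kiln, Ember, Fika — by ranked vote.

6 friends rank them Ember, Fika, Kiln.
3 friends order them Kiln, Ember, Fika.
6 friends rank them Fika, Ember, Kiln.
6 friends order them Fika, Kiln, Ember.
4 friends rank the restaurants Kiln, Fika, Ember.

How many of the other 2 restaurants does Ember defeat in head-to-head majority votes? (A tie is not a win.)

Ember against each rival (25 friends):
Ember vs Kiln: Ember preferred on 6+6 = 12 ballots; Kiln wins 13–12.
Ember–Fika: Fika 16–9.
Ember beats no one; loses to Kiln, Fika — 0 pairwise wins.

0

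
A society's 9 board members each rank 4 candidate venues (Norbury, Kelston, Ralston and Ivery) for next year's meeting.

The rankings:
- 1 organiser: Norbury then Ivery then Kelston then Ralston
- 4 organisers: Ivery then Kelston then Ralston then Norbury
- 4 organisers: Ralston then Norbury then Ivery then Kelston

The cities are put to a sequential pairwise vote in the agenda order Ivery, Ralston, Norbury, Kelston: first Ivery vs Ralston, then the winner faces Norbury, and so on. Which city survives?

Round 1: Ivery vs Ralston — 5–4, Ivery advances.
Round 2: Ivery vs Norbury — 4–5, Norbury advances.
Round 3: Norbury vs Kelston — 5–4, Norbury advances.
Norbury survives the agenda.

Norbury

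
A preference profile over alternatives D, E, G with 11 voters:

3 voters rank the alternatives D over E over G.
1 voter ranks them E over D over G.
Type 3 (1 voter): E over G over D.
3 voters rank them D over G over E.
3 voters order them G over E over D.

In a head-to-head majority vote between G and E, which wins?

Ballots ranking G above E: 3 + 3 = 6.
Ballots ranking E above G: 11 − 6 = 5.
G wins the head-to-head 6–5.

G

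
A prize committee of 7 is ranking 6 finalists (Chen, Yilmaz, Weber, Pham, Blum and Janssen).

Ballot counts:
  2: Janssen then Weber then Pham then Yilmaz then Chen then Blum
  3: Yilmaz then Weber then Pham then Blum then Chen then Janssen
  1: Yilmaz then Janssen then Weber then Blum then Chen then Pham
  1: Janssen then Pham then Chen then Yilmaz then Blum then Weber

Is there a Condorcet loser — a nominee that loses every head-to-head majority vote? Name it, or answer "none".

Pairwise majorities:
Chen vs Yilmaz: Chen is ranked higher on 1 ballot, Yilmaz on 6. Yilmaz wins 6–1.
Chen vs Weber: 1 for Chen, 6 for Weber — Weber by 6–1.
Chen–Pham: Pham 6–1.
Chen vs Blum: Chen is ranked higher on 2+1 = 3 ballots, Blum on 4. Blum wins 4–3.
Chen–Janssen: Janssen 4–3.
Yilmaz vs Weber: Yilmaz is ranked higher on 3+1+1 = 5 ballots, Weber on 2. Yilmaz wins 5–2.
Yilmaz vs Pham: Yilmaz, 4–3.
Yilmaz vs Blum: Yilmaz is ranked higher on 2+3+1+1 = 7 ballots, Blum on 0. Yilmaz wins 7–0.
Yilmaz vs Janssen: 4 to 3, Yilmaz.
Weber–Pham: Weber 6–1.
Weber vs Blum: Weber preferred on 2+3+1 = 6 ballots; Weber wins 6–1.
Weber vs Janssen: 3 for Weber, 4 for Janssen — Janssen by 4–3.
Pham vs Blum: 6 to 1, Pham.
Pham vs Janssen: Janssen, 4–3.
Blum vs Janssen: 3 to 4, Janssen.
Only Chen has no wins; Chen is the Condorcet loser.

Chen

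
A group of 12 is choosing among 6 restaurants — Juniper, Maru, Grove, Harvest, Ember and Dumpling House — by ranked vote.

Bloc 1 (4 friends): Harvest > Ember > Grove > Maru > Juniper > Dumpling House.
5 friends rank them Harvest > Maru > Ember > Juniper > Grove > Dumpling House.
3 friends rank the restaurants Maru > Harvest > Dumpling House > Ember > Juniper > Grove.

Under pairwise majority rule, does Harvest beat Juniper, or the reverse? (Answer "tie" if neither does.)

Ballots ranking Harvest above Juniper: 4 + 5 + 3 = 12.
Ballots ranking Juniper above Harvest: 12 − 12 = 0.
Harvest wins the head-to-head 12–0.

Harvest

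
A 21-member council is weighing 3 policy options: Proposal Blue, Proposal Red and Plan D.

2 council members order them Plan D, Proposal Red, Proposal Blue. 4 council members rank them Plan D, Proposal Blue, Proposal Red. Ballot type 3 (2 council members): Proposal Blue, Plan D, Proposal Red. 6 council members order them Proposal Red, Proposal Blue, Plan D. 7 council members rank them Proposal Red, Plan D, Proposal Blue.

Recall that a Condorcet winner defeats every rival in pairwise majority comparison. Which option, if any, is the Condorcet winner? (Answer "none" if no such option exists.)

Pairwise majorities:
Proposal Blue–Proposal Red: Proposal Red 15–6.
Proposal Blue vs Plan D: 8 to 13, Plan D.
Proposal Red vs Plan D: 13 to 8, Proposal Red.
Only Proposal Red has no losses; Proposal Red is the Condorcet winner.

Proposal Red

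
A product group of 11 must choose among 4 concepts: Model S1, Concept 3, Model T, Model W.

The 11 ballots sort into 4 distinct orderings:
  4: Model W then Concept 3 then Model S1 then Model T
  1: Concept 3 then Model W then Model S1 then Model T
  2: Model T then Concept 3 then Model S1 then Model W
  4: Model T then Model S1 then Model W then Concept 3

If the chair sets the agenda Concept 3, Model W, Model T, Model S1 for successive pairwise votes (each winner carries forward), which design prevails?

Round 1: Concept 3 vs Model W — 3–8, Model W advances.
Round 2: Model W vs Model T — 5–6, Model T advances.
Round 3: Model T vs Model S1 — 6–5, Model T advances.
The agenda winner is Model T.

Model T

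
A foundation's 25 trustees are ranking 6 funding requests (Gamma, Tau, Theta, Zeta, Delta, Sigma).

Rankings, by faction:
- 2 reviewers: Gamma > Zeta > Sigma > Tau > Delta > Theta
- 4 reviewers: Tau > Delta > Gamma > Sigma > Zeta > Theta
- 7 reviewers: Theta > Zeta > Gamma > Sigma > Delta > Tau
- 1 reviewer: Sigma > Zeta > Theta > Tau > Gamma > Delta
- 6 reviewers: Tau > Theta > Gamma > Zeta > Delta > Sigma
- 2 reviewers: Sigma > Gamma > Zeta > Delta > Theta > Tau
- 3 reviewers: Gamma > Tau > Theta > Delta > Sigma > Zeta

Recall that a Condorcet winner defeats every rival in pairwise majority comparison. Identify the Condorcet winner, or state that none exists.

none

Head-to-head results (25 reviewers):
Gamma vs Tau: 14 to 11, Gamma.
Gamma vs Theta: 2+4+2+3 = 11 for Gamma, 14 for Theta — Theta by 14–11.
Gamma vs Zeta: Gamma preferred on 2+4+6+2+3 = 17 ballots; Gamma wins 17–8.
Gamma vs Delta: Gamma preferred on 2+7+1+6+2+3 = 21 ballots; Gamma wins 21–4.
Gamma vs Sigma: Gamma is ranked higher on 2+4+7+6+3 = 22 ballots, Sigma on 3. Gamma wins 22–3.
Tau vs Theta: 2+4+6+3 = 15 for Tau, 10 for Theta — Tau by 15–10.
Tau vs Zeta: Tau preferred on 4+6+3 = 13 ballots; Tau wins 13–12.
Tau vs Delta: 2+4+1+6+3 = 16 for Tau, 9 for Delta — Tau by 16–9.
Tau vs Sigma: 13 to 12, Tau.
Theta vs Zeta: Theta is ranked higher on 7+6+3 = 16 ballots, Zeta on 9. Theta wins 16–9.
Theta vs Delta: 7+1+6+3 = 17 for Theta, 8 for Delta — Theta by 17–8.
Theta vs Sigma: Theta preferred on 7+6+3 = 16 ballots; Theta wins 16–9.
Zeta vs Delta: 18 to 7, Zeta.
Zeta vs Sigma: 15 to 10, Zeta.
Delta vs Sigma: 13 to 12, Delta.
Each project drops at least one matchup (Gamma loses to Theta; Tau loses to Gamma; Theta loses to Tau; Zeta loses to Gamma; Delta loses to Gamma; Sigma loses to Gamma); the cycle Gamma → Tau → Theta → Gamma rules out a Condorcet winner.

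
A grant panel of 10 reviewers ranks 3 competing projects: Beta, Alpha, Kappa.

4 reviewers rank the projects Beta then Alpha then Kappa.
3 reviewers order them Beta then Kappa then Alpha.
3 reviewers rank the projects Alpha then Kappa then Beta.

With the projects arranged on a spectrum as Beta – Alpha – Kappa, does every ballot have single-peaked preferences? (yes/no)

no

Axis positions: Beta=1, Alpha=2, Kappa=3.
Type 1 (peak Beta at position 1): ranking walks positions 1-2-3, expanding outward from the peak — single-peaked.
Type 2: ranking walks positions 1-3-2; Kappa is ranked above Alpha even though Alpha lies between Kappa and the peak Beta on the axis — preferences dip and rise again. Not single-peaked.
Type 3 (peak Alpha at position 2): ranking walks positions 2-3-1, expanding outward from the peak — single-peaked.
Type 2 violates single-peakedness, so the profile is not single-peaked on this axis.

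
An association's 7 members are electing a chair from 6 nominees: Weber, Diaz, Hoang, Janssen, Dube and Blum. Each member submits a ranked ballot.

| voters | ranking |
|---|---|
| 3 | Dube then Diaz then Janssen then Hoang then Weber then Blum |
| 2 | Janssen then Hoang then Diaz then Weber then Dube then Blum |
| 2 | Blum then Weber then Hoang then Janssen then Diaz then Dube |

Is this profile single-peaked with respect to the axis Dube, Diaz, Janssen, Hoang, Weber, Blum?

Axis positions: Dube=1, Diaz=2, Janssen=3, Hoang=4, Weber=5, Blum=6.
Cluster 1 (peak Dube at position 1): ranking walks positions 1-2-3-4-5-6, expanding outward from the peak — single-peaked.
Cluster 2 (peak Janssen at position 3): ranking walks positions 3-4-2-5-1-6, expanding outward from the peak — single-peaked.
Cluster 3 (peak Blum at position 6): ranking walks positions 6-5-4-3-2-1, expanding outward from the peak — single-peaked.
Every ranking is single-peaked on this axis.

yes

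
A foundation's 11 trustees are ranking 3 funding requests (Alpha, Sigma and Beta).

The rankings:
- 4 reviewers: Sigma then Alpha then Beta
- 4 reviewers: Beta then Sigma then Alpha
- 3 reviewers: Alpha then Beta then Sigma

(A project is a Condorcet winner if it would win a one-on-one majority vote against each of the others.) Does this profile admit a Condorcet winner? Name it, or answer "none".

none

Check each pair by majority over 11 ballots:
Alpha vs Sigma: Alpha is ranked higher on 3 ballots, Sigma on 8. Sigma wins 8–3.
Alpha vs Beta: Alpha wins 7–4.
Sigma vs Beta: 4 to 7, Beta.
Each project drops at least one matchup (Alpha loses to Sigma; Sigma loses to Beta; Beta loses to Alpha); the cycle Alpha beats Beta beats Sigma beats Alpha rules out a Condorcet winner.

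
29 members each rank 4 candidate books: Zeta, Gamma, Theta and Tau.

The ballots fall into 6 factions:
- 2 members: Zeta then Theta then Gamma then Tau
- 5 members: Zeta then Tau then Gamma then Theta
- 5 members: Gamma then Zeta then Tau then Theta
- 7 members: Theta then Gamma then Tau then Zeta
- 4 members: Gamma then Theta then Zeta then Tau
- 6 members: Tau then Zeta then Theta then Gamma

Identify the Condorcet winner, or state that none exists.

none

Check each pair by majority over 29 ballots:
Zeta vs Gamma: 2+5+6 = 13 for Zeta, 16 for Gamma — Gamma by 16–13.
Zeta vs Theta: Zeta preferred on 2+5+5+6 = 18 ballots; Zeta wins 18–11.
Zeta vs Tau: Zeta is ranked higher on 2+5+5+4 = 16 ballots, Tau on 13. Zeta wins 16–13.
Gamma vs Theta: Gamma preferred on 5+5+4 = 14 ballots; Theta wins 15–14.
Gamma vs Tau: Gamma is ranked higher on 2+5+7+4 = 18 ballots, Tau on 11. Gamma wins 18–11.
Theta vs Tau: Theta is ranked higher on 2+7+4 = 13 ballots, Tau on 16. Tau wins 16–13.
No book is unbeaten: Zeta loses to Gamma; Gamma loses to Theta; Theta loses to Zeta; Tau loses to Zeta. In particular Zeta → Theta → Gamma → Zeta is a majority cycle — no Condorcet winner exists.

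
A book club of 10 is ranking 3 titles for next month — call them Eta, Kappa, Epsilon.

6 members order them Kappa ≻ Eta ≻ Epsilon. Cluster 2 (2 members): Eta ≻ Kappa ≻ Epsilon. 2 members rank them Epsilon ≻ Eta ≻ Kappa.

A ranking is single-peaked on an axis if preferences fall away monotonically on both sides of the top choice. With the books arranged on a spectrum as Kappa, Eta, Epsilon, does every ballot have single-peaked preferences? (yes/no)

yes

Axis positions: Kappa=1, Eta=2, Epsilon=3.
Cluster 1 (peak Kappa at position 1): ranking walks positions 1-2-3, expanding outward from the peak — single-peaked.
Cluster 2 (peak Eta at position 2): ranking walks positions 2-1-3, expanding outward from the peak — single-peaked.
Cluster 3 (peak Epsilon at position 3): ranking walks positions 3-2-1, expanding outward from the peak — single-peaked.
Every ranking is single-peaked on this axis.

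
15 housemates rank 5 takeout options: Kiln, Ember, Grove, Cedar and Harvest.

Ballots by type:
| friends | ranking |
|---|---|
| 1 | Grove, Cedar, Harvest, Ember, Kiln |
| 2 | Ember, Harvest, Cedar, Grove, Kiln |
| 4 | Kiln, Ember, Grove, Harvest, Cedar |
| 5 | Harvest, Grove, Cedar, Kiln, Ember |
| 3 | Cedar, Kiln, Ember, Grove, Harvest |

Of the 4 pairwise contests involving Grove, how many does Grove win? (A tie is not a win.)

3

Grove against each rival (15 friends):
Grove–Kiln: Grove 8–7.
Grove vs Ember: Ember, 9–6.
Grove vs Cedar: Grove preferred on 1+4+5 = 10 ballots; Grove wins 10–5.
Grove vs Harvest: Grove is ranked higher on 1+4+3 = 8 ballots, Harvest on 7. Grove wins 8–7.
Grove beats Kiln, Cedar, Harvest; loses to Ember — 3 pairwise wins.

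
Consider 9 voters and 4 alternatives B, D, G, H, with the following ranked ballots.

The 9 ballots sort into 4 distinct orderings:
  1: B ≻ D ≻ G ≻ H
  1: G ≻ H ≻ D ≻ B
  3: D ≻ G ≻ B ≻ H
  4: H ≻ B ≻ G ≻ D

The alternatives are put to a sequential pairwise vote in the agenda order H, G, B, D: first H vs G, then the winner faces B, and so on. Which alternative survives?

B

Round 1: H vs G — 4–5, G advances.
Round 2: G vs B — 4–5, B advances.
Round 3: B vs D — 5–4, B advances.
B survives the agenda.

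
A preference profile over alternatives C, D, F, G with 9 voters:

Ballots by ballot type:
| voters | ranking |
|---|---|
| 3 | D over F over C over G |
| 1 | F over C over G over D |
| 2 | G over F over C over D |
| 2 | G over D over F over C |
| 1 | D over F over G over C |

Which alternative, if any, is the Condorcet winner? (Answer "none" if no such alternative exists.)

none

Head-to-head results (9 voters):
C–D: D 6–3.
C vs F: F wins 9–0.
C–G: G 5–4.
D vs F: D, 6–3.
D vs G: G wins 5–4.
F–G: F 5–4.
Every alternative loses at least once (C loses to D; D loses to G; F loses to D; G loses to F). The majority relation contains the cycle D > F > G > D, so there is no Condorcet winner.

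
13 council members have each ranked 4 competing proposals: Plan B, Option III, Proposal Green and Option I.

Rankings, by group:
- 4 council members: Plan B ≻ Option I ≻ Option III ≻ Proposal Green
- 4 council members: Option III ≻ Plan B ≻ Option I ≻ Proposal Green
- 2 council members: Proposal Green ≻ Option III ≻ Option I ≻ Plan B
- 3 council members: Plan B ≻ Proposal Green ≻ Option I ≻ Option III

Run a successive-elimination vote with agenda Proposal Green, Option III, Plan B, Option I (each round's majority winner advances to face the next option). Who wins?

Round 1: Proposal Green vs Option III — 5–8, Option III advances.
Round 2: Option III vs Plan B — 6–7, Plan B advances.
Round 3: Plan B vs Option I — 11–2, Plan B advances.
Plan B survives the agenda.

Plan B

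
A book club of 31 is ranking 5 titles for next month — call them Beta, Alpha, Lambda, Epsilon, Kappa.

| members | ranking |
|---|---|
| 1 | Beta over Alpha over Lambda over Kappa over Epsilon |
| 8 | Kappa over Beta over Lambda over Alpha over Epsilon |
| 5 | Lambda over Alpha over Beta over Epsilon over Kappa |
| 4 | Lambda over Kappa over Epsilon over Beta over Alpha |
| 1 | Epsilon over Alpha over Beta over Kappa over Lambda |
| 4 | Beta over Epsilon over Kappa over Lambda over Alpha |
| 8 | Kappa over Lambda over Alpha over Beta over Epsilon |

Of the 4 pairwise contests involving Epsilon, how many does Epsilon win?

0

Epsilon against each rival (31 members):
Epsilon vs Beta: 4+1 = 5 for Epsilon, 26 for Beta — Beta by 26–5.
Epsilon–Alpha: Alpha 22–9.
Epsilon vs Lambda: Epsilon preferred on 1+4 = 5 ballots; Lambda wins 26–5.
Epsilon vs Kappa: Kappa, 21–10.
Epsilon beats no one; loses to Beta, Alpha, Lambda, Kappa — 0 pairwise wins.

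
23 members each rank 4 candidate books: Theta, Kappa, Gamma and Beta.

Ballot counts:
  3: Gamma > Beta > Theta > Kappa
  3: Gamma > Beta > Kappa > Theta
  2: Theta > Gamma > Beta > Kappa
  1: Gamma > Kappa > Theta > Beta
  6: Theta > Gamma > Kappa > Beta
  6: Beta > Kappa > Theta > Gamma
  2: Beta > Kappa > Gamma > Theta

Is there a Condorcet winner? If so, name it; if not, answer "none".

none

Check each pair by majority over 23 ballots:
Theta vs Kappa: Theta is ranked higher on 3+2+6 = 11 ballots, Kappa on 12. Kappa wins 12–11.
Theta vs Gamma: Theta preferred on 2+6+6 = 14 ballots; Theta wins 14–9.
Theta vs Beta: Theta is ranked higher on 2+1+6 = 9 ballots, Beta on 14. Beta wins 14–9.
Kappa vs Gamma: 8 to 15, Gamma.
Kappa vs Beta: 1+6 = 7 for Kappa, 16 for Beta — Beta by 16–7.
Gamma vs Beta: Gamma preferred on 3+3+2+1+6 = 15 ballots; Gamma wins 15–8.
Each book drops at least one matchup (Theta loses to Kappa; Kappa loses to Gamma; Gamma loses to Theta; Beta loses to Gamma); the cycle Theta > Gamma > Kappa > Theta rules out a Condorcet winner.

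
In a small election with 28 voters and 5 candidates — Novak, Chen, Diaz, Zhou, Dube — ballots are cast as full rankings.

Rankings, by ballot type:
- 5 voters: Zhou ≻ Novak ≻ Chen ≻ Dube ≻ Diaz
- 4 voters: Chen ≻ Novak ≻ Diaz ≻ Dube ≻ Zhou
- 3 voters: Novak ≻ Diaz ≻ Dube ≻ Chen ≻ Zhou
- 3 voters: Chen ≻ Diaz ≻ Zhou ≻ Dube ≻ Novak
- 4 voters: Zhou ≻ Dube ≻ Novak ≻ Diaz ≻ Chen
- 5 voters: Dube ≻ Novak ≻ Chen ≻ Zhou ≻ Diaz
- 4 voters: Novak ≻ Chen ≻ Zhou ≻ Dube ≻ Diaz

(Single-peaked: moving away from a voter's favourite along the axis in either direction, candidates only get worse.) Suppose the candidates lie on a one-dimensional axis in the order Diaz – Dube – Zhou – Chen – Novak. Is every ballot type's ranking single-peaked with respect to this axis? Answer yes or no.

Axis positions: Diaz=1, Dube=2, Zhou=3, Chen=4, Novak=5.
Ballot type 1: ranking walks positions 3-5-4-2-1; Novak is ranked above Chen even though Chen lies between Novak and the peak Zhou on the axis — preferences dip and rise again. Not single-peaked.
Ballot type 2: ranking walks positions 4-5-1-2-3; Diaz is ranked above Zhou even though Zhou lies between Diaz and the peak Chen on the axis — preferences dip and rise again. Not single-peaked.
Ballot type 3: ranking walks positions 5-1-2-4-3; Diaz is ranked above Chen even though Chen lies between Diaz and the peak Novak on the axis — preferences dip and rise again. Not single-peaked.
Ballot type 4: ranking walks positions 4-1-3-2-5; Diaz is ranked above Zhou even though Zhou lies between Diaz and the peak Chen on the axis — preferences dip and rise again. Not single-peaked.
Ballot type 5: ranking walks positions 3-2-5-1-4; Novak is ranked above Chen even though Chen lies between Novak and the peak Zhou on the axis — preferences dip and rise again. Not single-peaked.
Ballot type 6: ranking walks positions 2-5-4-3-1; Novak is ranked above Zhou even though Zhou lies between Novak and the peak Dube on the axis — preferences dip and rise again. Not single-peaked.
Ballot type 7 (peak Novak at position 5): ranking walks positions 5-4-3-2-1, expanding outward from the peak — single-peaked.
Ballot type 1 violates single-peakedness, so the profile is not single-peaked on this axis.

no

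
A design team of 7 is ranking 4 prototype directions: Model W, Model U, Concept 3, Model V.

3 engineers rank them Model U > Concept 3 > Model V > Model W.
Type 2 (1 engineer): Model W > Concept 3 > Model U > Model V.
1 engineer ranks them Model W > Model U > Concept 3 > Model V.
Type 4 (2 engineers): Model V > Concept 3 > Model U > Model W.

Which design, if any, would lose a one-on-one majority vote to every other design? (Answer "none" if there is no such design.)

Head-to-head results (7 engineers):
Model W vs Model U: 2 to 5, Model U.
Model W vs Concept 3: Concept 3, 5–2.
Model W vs Model V: Model V, 5–2.
Model U vs Concept 3: Model U wins 4–3.
Model U vs Model V: Model U is ranked higher on 3+1+1 = 5 ballots, Model V on 2. Model U wins 5–2.
Concept 3 vs Model V: 5 to 2, Concept 3.
Only Model W has no wins; Model W is the Condorcet loser.

Model W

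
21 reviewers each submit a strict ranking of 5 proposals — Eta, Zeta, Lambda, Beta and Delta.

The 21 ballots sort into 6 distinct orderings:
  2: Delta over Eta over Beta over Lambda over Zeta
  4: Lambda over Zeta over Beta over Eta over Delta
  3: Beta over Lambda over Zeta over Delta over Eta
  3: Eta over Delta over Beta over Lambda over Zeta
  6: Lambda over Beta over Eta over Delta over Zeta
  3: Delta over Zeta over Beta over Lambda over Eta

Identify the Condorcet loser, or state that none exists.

Head-to-head results (21 reviewers):
Eta vs Zeta: 2+3+6 = 11 for Eta, 10 for Zeta — Eta by 11–10.
Eta vs Lambda: Lambda wins 16–5.
Eta vs Beta: Beta, 16–5.
Eta–Delta: Eta 13–8.
Zeta vs Lambda: Zeta preferred on 3 ballots; Lambda wins 18–3.
Zeta vs Beta: 4+3 = 7 for Zeta, 14 for Beta — Beta by 14–7.
Zeta vs Delta: Delta, 14–7.
Lambda vs Beta: Lambda preferred on 4+6 = 10 ballots; Beta wins 11–10.
Lambda vs Delta: 4+3+6 = 13 for Lambda, 8 for Delta — Lambda by 13–8.
Beta vs Delta: Beta is ranked higher on 4+3+6 = 13 ballots, Delta on 8. Beta wins 13–8.
Zeta is beaten in every head-to-head and is the Condorcet loser.

Zeta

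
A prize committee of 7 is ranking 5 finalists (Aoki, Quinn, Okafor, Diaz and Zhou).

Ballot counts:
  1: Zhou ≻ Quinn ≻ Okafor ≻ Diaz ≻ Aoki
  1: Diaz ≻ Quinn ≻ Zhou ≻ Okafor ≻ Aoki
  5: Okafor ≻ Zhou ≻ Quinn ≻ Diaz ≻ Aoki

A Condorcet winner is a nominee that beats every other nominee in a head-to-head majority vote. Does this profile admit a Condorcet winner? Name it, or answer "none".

Pairwise majorities:
Aoki vs Quinn: Quinn, 7–0.
Aoki–Okafor: Okafor 7–0.
Aoki vs Diaz: 0 to 7, Diaz.
Aoki vs Zhou: Aoki preferred on 0 ballots; Zhou wins 7–0.
Quinn vs Okafor: 2 to 5, Okafor.
Quinn vs Diaz: Quinn, 6–1.
Quinn–Zhou: Zhou 6–1.
Okafor vs Diaz: Okafor wins 6–1.
Okafor vs Zhou: Okafor, 5–2.
Diaz–Zhou: Zhou 6–1.
Okafor beats each of Aoki, Quinn, Diaz, Zhou — Okafor is the Condorcet winner.

Okafor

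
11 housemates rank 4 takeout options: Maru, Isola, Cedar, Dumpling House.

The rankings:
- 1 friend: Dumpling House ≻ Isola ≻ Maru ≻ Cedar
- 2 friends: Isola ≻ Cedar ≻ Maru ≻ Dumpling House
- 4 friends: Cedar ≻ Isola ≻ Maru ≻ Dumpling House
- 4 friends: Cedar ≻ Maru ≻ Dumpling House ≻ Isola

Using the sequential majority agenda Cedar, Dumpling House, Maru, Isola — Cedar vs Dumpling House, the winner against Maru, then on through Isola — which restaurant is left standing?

Round 1: Cedar vs Dumpling House — 10–1, Cedar advances.
Round 2: Cedar vs Maru — 10–1, Cedar advances.
Round 3: Cedar vs Isola — 8–3, Cedar advances.
The agenda winner is Cedar.

Cedar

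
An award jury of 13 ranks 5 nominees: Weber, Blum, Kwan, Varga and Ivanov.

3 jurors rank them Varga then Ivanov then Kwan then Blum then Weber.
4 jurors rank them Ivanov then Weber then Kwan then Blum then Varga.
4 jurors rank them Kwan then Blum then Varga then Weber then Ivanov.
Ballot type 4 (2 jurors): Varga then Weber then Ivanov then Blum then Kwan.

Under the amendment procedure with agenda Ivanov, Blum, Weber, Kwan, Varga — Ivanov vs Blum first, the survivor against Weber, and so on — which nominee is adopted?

Round 1: Ivanov vs Blum — 9–4, Ivanov advances.
Round 2: Ivanov vs Weber — 7–6, Ivanov advances.
Round 3: Ivanov vs Kwan — 9–4, Ivanov advances.
Round 4: Ivanov vs Varga — 4–9, Varga advances.
The agenda winner is Varga.

Varga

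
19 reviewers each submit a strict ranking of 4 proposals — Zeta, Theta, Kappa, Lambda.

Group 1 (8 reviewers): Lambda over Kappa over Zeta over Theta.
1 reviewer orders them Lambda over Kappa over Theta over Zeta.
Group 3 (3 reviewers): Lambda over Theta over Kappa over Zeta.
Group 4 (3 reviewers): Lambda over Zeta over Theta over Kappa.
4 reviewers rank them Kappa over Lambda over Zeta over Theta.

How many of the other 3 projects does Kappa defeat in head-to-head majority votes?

Kappa against each rival (19 reviewers):
Kappa vs Zeta: Kappa wins 16–3.
Kappa vs Theta: Kappa wins 13–6.
Kappa vs Lambda: Kappa preferred on 4 ballots; Lambda wins 15–4.
Kappa beats Zeta, Theta; loses to Lambda — 2 pairwise wins.

2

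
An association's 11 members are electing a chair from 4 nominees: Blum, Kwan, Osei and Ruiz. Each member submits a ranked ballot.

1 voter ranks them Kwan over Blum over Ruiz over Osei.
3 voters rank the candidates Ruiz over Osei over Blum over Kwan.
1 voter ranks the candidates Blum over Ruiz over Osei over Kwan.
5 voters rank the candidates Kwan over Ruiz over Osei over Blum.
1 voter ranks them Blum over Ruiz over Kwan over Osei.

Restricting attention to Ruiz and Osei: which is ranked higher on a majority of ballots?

Ruiz

Ballots ranking Ruiz above Osei: 1 + 3 + 1 + 5 + 1 = 11.
Ballots ranking Osei above Ruiz: 11 − 11 = 0.
Ruiz wins the head-to-head 11–0.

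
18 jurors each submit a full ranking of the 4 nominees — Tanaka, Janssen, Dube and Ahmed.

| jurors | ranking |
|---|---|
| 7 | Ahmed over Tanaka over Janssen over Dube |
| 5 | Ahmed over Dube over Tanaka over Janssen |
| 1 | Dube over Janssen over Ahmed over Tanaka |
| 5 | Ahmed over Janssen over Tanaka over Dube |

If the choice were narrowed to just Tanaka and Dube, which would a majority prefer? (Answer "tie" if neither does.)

Tanaka

Ballots ranking Tanaka above Dube: 7 + 5 = 12.
Ballots ranking Dube above Tanaka: 18 − 12 = 6.
Tanaka wins the head-to-head 12–6.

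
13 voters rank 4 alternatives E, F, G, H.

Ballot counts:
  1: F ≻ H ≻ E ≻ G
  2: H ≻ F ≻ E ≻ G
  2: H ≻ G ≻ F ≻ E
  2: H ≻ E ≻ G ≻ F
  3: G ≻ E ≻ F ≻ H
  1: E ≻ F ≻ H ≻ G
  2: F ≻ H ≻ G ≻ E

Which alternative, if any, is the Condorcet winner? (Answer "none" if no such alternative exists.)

Check each pair by majority over 13 ballots:
E vs F: 6 to 7, F.
E vs G: E is ranked higher on 1+2+2+1 = 6 ballots, G on 7. G wins 7–6.
E vs H: 3+1 = 4 for E, 9 for H — H by 9–4.
F vs G: 1+2+1+2 = 6 for F, 7 for G — G by 7–6.
F vs H: 7 to 6, F.
G vs H: 3 to 10, H.
Each alternative drops at least one matchup (E loses to F; F loses to G; G loses to H; H loses to F); the cycle F → H → G → F rules out a Condorcet winner.

none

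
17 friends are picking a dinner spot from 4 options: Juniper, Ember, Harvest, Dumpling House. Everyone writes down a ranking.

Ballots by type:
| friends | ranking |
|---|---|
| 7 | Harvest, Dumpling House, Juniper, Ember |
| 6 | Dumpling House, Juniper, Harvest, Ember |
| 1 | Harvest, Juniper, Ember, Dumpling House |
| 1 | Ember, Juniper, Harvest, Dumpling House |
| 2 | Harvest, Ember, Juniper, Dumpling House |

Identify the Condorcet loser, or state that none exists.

Head-to-head results (17 friends):
Juniper–Ember: Juniper 14–3.
Juniper vs Harvest: Harvest wins 10–7.
Juniper vs Dumpling House: 4 to 13, Dumpling House.
Ember vs Harvest: 1 for Ember, 16 for Harvest — Harvest by 16–1.
Ember vs Dumpling House: Dumpling House wins 13–4.
Harvest vs Dumpling House: 7+1+1+2 = 11 for Harvest, 6 for Dumpling House — Harvest by 11–6.
Only Ember has no wins; Ember is the Condorcet loser.

Ember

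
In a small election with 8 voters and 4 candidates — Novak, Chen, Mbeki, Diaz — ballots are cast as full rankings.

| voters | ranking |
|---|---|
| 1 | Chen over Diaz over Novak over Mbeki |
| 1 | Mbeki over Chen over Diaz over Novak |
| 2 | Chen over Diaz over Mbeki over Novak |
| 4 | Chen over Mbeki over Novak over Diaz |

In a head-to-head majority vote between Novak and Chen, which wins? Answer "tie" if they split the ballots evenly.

Chen

No ballot ranks Novak above Chen: 0.
Ballots ranking Chen above Novak: 8 − 0 = 8.
Chen wins the head-to-head 8–0.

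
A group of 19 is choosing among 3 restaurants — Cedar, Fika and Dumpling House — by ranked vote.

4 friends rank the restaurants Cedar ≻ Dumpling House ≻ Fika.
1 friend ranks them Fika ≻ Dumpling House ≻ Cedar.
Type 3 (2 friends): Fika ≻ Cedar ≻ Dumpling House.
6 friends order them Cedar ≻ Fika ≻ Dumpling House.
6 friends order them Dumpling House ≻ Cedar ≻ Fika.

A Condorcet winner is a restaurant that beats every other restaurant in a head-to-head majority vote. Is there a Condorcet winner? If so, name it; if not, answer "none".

Cedar

Check each pair by majority over 19 ballots:
Cedar vs Fika: Cedar, 16–3.
Cedar–Dumpling House: Cedar 12–7.
Fika vs Dumpling House: Dumpling House, 10–9.
Cedar beats each of Fika, Dumpling House — Cedar is the Condorcet winner.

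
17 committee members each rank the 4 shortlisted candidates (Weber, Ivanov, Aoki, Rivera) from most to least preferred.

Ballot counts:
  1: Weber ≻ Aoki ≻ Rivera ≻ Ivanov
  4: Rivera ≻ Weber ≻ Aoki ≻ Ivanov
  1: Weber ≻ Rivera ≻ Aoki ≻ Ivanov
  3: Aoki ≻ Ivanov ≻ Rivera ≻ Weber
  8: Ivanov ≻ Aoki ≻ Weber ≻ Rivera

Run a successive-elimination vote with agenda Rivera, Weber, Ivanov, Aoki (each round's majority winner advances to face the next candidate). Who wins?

Aoki

Round 1: Rivera vs Weber — 7–10, Weber advances.
Round 2: Weber vs Ivanov — 6–11, Ivanov advances.
Round 3: Ivanov vs Aoki — 8–9, Aoki advances.
The agenda winner is Aoki.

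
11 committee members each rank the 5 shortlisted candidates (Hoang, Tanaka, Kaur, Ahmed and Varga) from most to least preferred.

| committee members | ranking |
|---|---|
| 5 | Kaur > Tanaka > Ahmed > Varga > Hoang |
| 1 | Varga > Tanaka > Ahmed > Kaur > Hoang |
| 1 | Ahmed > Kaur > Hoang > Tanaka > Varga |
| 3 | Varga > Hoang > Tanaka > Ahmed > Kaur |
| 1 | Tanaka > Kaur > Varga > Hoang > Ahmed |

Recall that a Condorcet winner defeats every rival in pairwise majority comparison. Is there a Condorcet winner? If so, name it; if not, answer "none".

Kaur

Check each pair by majority over 11 ballots:
Hoang–Tanaka: Tanaka 7–4.
Hoang vs Kaur: 3 for Hoang, 8 for Kaur — Kaur by 8–3.
Hoang vs Ahmed: Hoang is ranked higher on 3+1 = 4 ballots, Ahmed on 7. Ahmed wins 7–4.
Hoang–Varga: Varga 10–1.
Tanaka vs Kaur: Kaur wins 6–5.
Tanaka vs Ahmed: Tanaka, 10–1.
Tanaka vs Varga: 7 to 4, Tanaka.
Kaur vs Ahmed: 6 to 5, Kaur.
Kaur vs Varga: 5+1+1 = 7 for Kaur, 4 for Varga — Kaur by 7–4.
Ahmed vs Varga: 6 to 5, Ahmed.
Kaur defeats every rival head-to-head and is the Condorcet winner.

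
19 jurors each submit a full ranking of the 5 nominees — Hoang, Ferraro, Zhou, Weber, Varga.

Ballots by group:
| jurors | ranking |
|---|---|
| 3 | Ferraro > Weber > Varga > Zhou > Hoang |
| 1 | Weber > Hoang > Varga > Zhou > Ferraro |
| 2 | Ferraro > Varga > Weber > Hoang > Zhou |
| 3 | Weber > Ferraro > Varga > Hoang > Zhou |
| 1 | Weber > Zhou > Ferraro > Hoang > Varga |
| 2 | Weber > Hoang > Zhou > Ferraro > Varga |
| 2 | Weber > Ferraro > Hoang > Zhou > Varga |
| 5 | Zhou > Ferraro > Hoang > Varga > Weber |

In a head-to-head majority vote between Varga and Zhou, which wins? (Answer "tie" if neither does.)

Zhou

Ballots ranking Varga above Zhou: 3 + 1 + 2 + 3 = 9.
Ballots ranking Zhou above Varga: 19 − 9 = 10.
Zhou wins the head-to-head 10–9.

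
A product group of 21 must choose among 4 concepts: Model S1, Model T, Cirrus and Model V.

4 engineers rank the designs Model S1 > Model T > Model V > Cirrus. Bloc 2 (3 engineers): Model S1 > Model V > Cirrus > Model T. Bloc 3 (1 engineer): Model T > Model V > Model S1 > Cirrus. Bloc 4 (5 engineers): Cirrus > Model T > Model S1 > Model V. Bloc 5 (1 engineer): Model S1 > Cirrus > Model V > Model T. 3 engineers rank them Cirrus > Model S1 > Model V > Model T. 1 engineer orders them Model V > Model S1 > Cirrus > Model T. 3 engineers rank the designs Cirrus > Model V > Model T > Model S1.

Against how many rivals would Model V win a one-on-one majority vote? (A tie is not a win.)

Model V against each rival (21 engineers):
Model V vs Model S1: 5 to 16, Model S1.
Model V vs Model T: 11 to 10, Model V.
Model V–Cirrus: Cirrus 12–9.
Model V beats Model T; loses to Model S1, Cirrus — 1 pairwise win.

1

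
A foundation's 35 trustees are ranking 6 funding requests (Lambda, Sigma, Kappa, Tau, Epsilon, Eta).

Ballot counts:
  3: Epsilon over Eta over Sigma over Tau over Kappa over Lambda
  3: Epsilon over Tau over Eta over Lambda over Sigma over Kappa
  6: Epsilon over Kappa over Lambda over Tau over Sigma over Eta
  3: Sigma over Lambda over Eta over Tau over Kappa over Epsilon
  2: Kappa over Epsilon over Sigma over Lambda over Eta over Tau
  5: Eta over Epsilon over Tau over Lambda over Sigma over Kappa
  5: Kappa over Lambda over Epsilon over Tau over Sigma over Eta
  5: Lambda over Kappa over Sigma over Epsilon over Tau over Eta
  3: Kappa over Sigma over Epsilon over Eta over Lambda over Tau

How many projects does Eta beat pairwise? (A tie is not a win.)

0

Eta against each rival (35 reviewers):
Eta–Lambda: Lambda 21–14.
Eta vs Sigma: 11 to 24, Sigma.
Eta vs Kappa: Eta is ranked higher on 3+3+3+5 = 14 ballots, Kappa on 21. Kappa wins 21–14.
Eta vs Tau: Eta is ranked higher on 3+3+2+5+3 = 16 ballots, Tau on 19. Tau wins 19–16.
Eta vs Epsilon: Epsilon, 27–8.
Eta beats no one; loses to Lambda, Sigma, Kappa, Tau, Epsilon — 0 pairwise wins.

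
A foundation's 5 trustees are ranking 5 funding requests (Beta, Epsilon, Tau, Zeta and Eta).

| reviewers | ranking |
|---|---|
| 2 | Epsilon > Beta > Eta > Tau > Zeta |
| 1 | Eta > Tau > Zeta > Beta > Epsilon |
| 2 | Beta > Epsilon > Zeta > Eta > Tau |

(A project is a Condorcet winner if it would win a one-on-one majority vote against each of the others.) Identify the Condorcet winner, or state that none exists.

Beta

Pairwise majorities:
Beta vs Epsilon: Beta, 3–2.
Beta vs Tau: Beta wins 4–1.
Beta–Zeta: Beta 4–1.
Beta vs Eta: Beta wins 4–1.
Epsilon–Tau: Epsilon 4–1.
Epsilon–Zeta: Epsilon 4–1.
Epsilon vs Eta: Epsilon, 4–1.
Tau vs Zeta: Tau wins 3–2.
Tau–Eta: Eta 5–0.
Zeta–Eta: Eta 3–2.
Beta wins every pairwise contest, so Beta is the Condorcet winner.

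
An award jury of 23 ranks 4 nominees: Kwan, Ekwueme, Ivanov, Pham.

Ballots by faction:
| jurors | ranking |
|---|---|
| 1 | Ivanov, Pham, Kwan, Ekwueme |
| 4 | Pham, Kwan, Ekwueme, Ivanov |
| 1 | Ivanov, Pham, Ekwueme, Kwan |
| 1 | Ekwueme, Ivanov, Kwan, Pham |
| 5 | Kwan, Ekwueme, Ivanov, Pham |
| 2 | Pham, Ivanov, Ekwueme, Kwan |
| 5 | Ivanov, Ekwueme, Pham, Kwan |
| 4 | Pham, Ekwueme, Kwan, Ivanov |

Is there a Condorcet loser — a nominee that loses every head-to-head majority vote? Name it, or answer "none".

Head-to-head results (23 jurors):
Kwan–Ekwueme: Ekwueme 13–10.
Kwan vs Ivanov: Kwan wins 13–10.
Kwan vs Pham: Pham, 17–6.
Ekwueme–Ivanov: Ekwueme 14–9.
Ekwueme vs Pham: 11 to 12, Pham.
Ivanov vs Pham: Ivanov wins 13–10.
No nominee is winless: Kwan beats Ivanov; Ekwueme beats Kwan; Ivanov beats Pham; Pham beats Kwan. There is no Condorcet loser.

none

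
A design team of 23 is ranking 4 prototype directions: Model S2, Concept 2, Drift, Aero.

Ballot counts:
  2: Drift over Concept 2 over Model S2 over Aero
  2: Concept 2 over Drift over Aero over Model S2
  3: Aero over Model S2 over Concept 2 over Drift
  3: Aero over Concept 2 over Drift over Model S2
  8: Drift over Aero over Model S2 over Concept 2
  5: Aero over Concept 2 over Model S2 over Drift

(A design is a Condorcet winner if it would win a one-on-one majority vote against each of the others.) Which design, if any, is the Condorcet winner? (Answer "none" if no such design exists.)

none

Check each pair by majority over 23 ballots:
Model S2 vs Concept 2: 11 to 12, Concept 2.
Model S2 vs Drift: 3+5 = 8 for Model S2, 15 for Drift — Drift by 15–8.
Model S2 vs Aero: Model S2 preferred on 2 ballots; Aero wins 21–2.
Concept 2 vs Drift: 2+3+3+5 = 13 for Concept 2, 10 for Drift — Concept 2 by 13–10.
Concept 2 vs Aero: 2+2 = 4 for Concept 2, 19 for Aero — Aero by 19–4.
Drift vs Aero: 12 to 11, Drift.
No design is unbeaten: Model S2 loses to Concept 2; Concept 2 loses to Aero; Drift loses to Concept 2; Aero loses to Drift. In particular Concept 2 > Drift > Aero > Concept 2 is a majority cycle — no Condorcet winner exists.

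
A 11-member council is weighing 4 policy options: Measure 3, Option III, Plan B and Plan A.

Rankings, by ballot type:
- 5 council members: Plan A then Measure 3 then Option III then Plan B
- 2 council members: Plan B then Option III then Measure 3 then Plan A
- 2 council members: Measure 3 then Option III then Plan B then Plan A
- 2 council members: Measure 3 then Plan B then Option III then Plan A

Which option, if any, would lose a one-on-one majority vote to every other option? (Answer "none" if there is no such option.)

Pairwise majorities:
Measure 3 vs Option III: 9 to 2, Measure 3.
Measure 3 vs Plan B: 9 to 2, Measure 3.
Measure 3 vs Plan A: Measure 3 wins 6–5.
Option III vs Plan B: Option III, 7–4.
Option III vs Plan A: Option III is ranked higher on 2+2+2 = 6 ballots, Plan A on 5. Option III wins 6–5.
Plan B vs Plan A: Plan B preferred on 2+2+2 = 6 ballots; Plan B wins 6–5.
Plan A loses to every other option — it is the Condorcet loser.

Plan A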